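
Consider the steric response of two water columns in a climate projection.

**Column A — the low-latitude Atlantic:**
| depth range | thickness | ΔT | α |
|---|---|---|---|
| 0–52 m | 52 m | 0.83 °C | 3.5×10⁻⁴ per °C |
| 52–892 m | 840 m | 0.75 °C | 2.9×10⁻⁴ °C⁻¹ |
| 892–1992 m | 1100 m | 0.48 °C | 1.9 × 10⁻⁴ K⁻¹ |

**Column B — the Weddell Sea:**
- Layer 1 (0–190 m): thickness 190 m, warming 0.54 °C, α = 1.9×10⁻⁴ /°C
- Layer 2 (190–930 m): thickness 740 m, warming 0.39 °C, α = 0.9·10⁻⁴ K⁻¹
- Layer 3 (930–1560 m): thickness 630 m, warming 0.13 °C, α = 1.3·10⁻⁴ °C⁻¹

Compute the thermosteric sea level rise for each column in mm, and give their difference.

A Layer 1: 3.5×10⁻⁴ × 52 × 0.83 = 0.015106 m
A 52–892 m: 0.75 × 2.9×10⁻⁴ × 840 = 0.18270 m
A Layer 3: 0.48 × 1.9×10⁻⁴ × 1100 = 0.10032 m
A total: 0.298126 m
B 190 × 1.9×10⁻⁴ × 0.54 = 0.019494 m
B 190–930 m: 0.9×10⁻⁴ × 740 × 0.39 = 0.025974 m
B 1.3×10⁻⁴ × 630 × 0.13 = 0.010647 m
B total: 0.056115 m
Difference: 0.298126 − 0.056115 = 0.242011 m

A: 298 mm; B: 56.1 mm; difference 242 mm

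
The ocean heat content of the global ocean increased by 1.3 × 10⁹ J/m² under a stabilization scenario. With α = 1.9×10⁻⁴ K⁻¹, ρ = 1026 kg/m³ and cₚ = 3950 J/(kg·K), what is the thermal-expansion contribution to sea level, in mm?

60.9 mm of thermosteric rise

Δh = αQ/(ρcₚ) = 1.9×10⁻⁴ × 1.3×10⁹ / (1026 × 3950) ≈ 0.060947 m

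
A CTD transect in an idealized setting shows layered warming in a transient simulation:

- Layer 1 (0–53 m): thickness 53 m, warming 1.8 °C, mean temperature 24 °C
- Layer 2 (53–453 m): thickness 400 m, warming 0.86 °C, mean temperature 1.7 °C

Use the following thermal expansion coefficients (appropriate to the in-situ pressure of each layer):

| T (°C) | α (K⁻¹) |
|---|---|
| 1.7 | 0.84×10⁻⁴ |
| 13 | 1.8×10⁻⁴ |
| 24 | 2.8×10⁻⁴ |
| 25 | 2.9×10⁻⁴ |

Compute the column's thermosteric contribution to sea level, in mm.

56 mm of thermosteric rise

Layer 1 at 24 °C → α = 2.8×10⁻⁴ K⁻¹
Layer 2 at 1.7 °C → α = 0.84×10⁻⁴ K⁻¹
Layer 1: 53 × 1.8 × 2.8×10⁻⁴ = 0.026712 m
0.84×10⁻⁴ × 400 × 0.86 = 0.028896 m
Δh = 0.026712 + 0.028896 = 0.055608 m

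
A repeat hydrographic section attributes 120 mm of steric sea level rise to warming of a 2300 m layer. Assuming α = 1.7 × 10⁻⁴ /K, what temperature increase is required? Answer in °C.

ΔT = Δh/(αH) = 0.12 / (1.7×10⁻⁴ × 2300) ≈ 0.3069 °C

0.307 °C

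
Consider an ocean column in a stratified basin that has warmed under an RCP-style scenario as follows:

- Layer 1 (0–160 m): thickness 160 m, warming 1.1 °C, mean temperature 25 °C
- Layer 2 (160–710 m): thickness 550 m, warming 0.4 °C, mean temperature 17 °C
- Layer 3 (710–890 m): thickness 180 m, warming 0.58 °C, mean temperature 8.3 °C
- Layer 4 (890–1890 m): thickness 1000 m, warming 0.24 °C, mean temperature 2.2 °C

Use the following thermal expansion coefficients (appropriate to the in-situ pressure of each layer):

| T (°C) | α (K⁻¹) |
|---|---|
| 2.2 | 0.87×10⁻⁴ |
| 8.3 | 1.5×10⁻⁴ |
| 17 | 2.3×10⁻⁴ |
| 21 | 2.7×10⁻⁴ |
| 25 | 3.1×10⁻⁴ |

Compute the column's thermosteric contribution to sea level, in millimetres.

Layer 1 at 25 °C → α = 3.1×10⁻⁴ K⁻¹
Layer 2 at 17 °C → α = 2.3×10⁻⁴ K⁻¹
Layer 3 at 8.3 °C → α = 1.5×10⁻⁴ K⁻¹
Layer 4 at 2.2 °C → α = 0.87×10⁻⁴ K⁻¹
1.1 × 3.1×10⁻⁴ × 160 = 0.05456 m
160–710 m: 0.4 × 550 × 2.3×10⁻⁴ = 0.05060 m
710–890 m: 0.58 × 180 × 1.5×10⁻⁴ = 0.01566 m
890–1890 m: 0.87×10⁻⁴ × 1000 × 0.24 = 0.02088 m
Δh = 0.05456 + 0.05060 + 0.01566 + 0.02088 = 0.14170 m

140 mm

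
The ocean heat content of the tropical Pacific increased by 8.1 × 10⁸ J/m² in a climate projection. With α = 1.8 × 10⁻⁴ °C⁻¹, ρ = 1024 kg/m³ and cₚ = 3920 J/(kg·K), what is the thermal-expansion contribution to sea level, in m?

Δh = αQ/(ρcₚ) = 1.8×10⁻⁴ × 8.1×10⁸ / (1024 × 3920) ≈ 0.036322 m

0.036 m of thermosteric rise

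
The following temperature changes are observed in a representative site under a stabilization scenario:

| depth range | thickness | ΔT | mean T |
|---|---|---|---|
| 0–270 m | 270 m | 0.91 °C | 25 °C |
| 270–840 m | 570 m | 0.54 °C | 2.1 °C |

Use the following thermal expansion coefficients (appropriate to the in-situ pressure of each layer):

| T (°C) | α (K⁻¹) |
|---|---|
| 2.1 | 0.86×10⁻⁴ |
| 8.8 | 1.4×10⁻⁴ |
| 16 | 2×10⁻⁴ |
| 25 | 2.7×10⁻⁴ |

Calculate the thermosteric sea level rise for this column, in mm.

Layer 1 at 25 °C → α = 2.7×10⁻⁴ K⁻¹
Layer 2 at 2.1 °C → α = 0.86×10⁻⁴ K⁻¹
Layer 1: 2.7×10⁻⁴ × 270 × 0.91 = 0.066339 m
0.86×10⁻⁴ × 570 × 0.54 = 0.0264708 m
Δh = 0.066339 + 0.0264708 = 0.0928098 m

92.8 mm of thermosteric rise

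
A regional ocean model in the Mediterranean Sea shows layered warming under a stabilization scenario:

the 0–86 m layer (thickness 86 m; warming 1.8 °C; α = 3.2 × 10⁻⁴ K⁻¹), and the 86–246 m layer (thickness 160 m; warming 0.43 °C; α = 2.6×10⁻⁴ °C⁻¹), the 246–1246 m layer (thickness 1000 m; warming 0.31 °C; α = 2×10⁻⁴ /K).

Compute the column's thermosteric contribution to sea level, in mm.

0–86 m: 3.2×10⁻⁴ × 1.8 × 86 = 0.049536 m
Layer 2: 2.6×10⁻⁴ × 0.43 × 160 = 0.017888 m
Layer 3: 0.31 × 2×10⁻⁴ × 1000 = 0.06200 m
Δh = 0.049536 + 0.017888 + 0.06200 = 0.129424 m

129 mm of thermosteric rise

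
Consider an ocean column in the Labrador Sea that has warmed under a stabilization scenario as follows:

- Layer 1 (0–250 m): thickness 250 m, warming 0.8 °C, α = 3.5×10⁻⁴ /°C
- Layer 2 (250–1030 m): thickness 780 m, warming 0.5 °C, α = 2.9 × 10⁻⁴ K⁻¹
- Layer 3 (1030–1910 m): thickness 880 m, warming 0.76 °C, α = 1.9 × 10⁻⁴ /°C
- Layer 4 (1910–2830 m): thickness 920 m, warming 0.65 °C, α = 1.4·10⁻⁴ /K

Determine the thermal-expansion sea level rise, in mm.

0–250 m: 0.8 × 3.5×10⁻⁴ × 250 = 0.07000 m
Layer 2: 0.5 × 780 × 2.9×10⁻⁴ = 0.11310 m
880 × 1.9×10⁻⁴ × 0.76 = 0.127072 m
1910–2830 m: 920 × 1.4×10⁻⁴ × 0.65 = 0.08372 m
Δh = 0.07000 + 0.11310 + 0.127072 + 0.08372 = 0.393892 m ≈ 394 mm

Δh ≈ 394 mm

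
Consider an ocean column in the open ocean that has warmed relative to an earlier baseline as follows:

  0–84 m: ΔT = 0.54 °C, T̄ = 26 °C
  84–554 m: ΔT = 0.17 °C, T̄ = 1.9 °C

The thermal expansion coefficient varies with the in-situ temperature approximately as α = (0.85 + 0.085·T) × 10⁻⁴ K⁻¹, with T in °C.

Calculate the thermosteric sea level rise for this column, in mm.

22 mm of thermosteric rise

Layer 1: α = (0.85 + 0.085×26)×10⁻⁴ = 3.06×10⁻⁴ K⁻¹
Layer 2: α = (0.85 + 0.085×1.9)×10⁻⁴ = 1.0115×10⁻⁴ K⁻¹
3.06×10⁻⁴ × 0.54 × 84 = 0.01388016 m
Layer 2: 470 × 1.0115×10⁻⁴ × 0.17 = 0.008081885 m
Δh = 0.01388016 + 0.008081885 = 0.021962045 m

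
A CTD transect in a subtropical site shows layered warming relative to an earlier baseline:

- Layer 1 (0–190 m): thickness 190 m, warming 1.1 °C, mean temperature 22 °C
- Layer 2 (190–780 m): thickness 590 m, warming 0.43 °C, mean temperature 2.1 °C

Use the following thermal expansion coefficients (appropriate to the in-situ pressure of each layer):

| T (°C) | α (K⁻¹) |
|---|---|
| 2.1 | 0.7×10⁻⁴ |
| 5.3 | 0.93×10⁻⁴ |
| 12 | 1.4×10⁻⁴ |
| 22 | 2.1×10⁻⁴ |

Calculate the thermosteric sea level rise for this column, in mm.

Layer 1 at 22 °C → α = 2.1×10⁻⁴ K⁻¹
Layer 2 at 2.1 °C → α = 0.7×10⁻⁴ K⁻¹
0–190 m: 2.1×10⁻⁴ × 1.1 × 190 = 0.04389 m
0.43 × 590 × 0.7×10⁻⁴ = 0.017759 m
Δh = 0.04389 + 0.017759 = 0.061649 m

Δh ≈ 61.6 mm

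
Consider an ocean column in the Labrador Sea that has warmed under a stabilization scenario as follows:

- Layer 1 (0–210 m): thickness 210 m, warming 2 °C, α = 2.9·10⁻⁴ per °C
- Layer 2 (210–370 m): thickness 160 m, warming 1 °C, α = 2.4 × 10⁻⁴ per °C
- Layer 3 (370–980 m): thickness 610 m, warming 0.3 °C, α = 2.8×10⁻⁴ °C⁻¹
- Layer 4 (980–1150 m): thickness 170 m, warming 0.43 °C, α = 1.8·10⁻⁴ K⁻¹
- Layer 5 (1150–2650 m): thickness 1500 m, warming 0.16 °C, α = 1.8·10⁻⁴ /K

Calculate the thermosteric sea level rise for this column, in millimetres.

Layer 1: 2.9×10⁻⁴ × 2 × 210 = 0.12180 m
2.4×10⁻⁴ × 1 × 160 = 0.03840 m
Layer 3: 0.3 × 2.8×10⁻⁴ × 610 = 0.05124 m
Layer 4: 0.43 × 1.8×10⁻⁴ × 170 = 0.013158 m
1150–2650 m: 1.8×10⁻⁴ × 1500 × 0.16 = 0.04320 m
Δh = 0.12180 + 0.03840 + 0.05124 + 0.013158 + 0.04320 = 0.267798 m

268 mm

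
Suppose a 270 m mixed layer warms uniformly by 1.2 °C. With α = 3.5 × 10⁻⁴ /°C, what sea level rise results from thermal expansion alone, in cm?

Δh = αΔT·H = 3.5×10⁻⁴ × 1.2 × 270 = 0.11340 m

Δh ≈ 11 cm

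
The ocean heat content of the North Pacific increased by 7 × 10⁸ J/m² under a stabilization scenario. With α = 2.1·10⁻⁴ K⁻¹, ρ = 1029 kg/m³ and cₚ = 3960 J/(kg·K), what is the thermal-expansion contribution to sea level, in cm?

Δh = 3.61 cm

Δh = αQ/(ρcₚ) = 2.1×10⁻⁴ × 7×10⁸ / (1029 × 3960) ≈ 0.036075 m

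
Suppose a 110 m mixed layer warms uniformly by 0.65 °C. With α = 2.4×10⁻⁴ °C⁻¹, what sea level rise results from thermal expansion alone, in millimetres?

Δh = αΔT·H = 2.4×10⁻⁴ × 0.65 × 110 = 0.01716 m

about 17.2 mm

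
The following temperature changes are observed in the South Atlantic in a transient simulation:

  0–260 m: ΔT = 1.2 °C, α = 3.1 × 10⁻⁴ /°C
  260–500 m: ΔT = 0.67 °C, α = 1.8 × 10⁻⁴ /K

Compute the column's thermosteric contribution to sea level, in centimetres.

13 cm of thermosteric rise

0–260 m: 260 × 1.2 × 3.1×10⁻⁴ = 0.09672 m
260–500 m: 240 × 1.8×10⁻⁴ × 0.67 = 0.028944 m
Δh = 0.09672 + 0.028944 = 0.125664 m ≈ 13 cm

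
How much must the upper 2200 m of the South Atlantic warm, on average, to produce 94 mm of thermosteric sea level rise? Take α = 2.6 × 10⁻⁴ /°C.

ΔT = Δh/(αH) = 0.094 / (2.6×10⁻⁴ × 2200) ≈ 0.1643 °C

ΔT ≈ 0.164 °C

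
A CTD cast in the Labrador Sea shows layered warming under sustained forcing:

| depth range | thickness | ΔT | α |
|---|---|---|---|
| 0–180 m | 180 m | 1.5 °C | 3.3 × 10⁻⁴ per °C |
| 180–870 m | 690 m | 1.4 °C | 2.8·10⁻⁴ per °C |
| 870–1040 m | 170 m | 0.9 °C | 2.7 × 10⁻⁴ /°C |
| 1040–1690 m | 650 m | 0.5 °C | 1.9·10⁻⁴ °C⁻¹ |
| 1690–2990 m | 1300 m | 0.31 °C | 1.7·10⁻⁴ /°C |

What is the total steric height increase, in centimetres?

about 53.1 cm

Layer 1: 180 × 3.3×10⁻⁴ × 1.5 = 0.08910 m
2.8×10⁻⁴ × 1.4 × 690 = 0.27048 m
Layer 3: 170 × 2.7×10⁻⁴ × 0.9 = 0.04131 m
Layer 4: 1.9×10⁻⁴ × 650 × 0.5 = 0.06175 m
Layer 5: 1300 × 0.31 × 1.7×10⁻⁴ = 0.06851 m
Δh = 0.08910 + 0.27048 + 0.04131 + 0.06175 + 0.06851 = 0.53115 m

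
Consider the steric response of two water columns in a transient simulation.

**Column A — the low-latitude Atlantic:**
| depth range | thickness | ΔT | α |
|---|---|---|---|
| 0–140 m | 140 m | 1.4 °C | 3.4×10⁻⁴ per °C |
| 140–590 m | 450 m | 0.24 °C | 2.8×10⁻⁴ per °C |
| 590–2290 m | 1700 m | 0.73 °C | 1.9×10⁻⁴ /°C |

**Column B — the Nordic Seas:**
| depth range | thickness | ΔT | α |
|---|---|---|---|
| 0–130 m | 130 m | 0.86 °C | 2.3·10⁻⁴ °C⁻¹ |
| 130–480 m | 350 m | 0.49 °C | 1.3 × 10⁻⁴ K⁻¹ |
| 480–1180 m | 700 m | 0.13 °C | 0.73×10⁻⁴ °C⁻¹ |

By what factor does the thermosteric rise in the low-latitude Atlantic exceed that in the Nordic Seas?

a factor of 6.1

A 0–140 m: 1.4 × 3.4×10⁻⁴ × 140 = 0.06664 m
A Layer 2: 450 × 0.24 × 2.8×10⁻⁴ = 0.03024 m
A 590–2290 m: 1.9×10⁻⁴ × 1700 × 0.73 = 0.23579 m
A total: 0.33267 m
B 2.3×10⁻⁴ × 130 × 0.86 = 0.025714 m
B 350 × 0.49 × 1.3×10⁻⁴ = 0.022295 m
B 480–1180 m: 0.13 × 700 × 0.73×10⁻⁴ = 0.006643 m
B total: 0.054652 m
Ratio: 0.33267 / 0.054652 ≈ 6.087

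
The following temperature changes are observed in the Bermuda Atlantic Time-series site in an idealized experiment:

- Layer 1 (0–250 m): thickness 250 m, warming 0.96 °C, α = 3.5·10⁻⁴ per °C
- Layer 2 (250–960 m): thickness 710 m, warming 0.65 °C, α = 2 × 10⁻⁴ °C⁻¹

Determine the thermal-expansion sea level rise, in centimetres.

Layer 1: 250 × 3.5×10⁻⁴ × 0.96 = 0.08400 m
0.65 × 710 × 2×10⁻⁴ = 0.09230 m
Δh = 0.08400 + 0.09230 = 0.17630 m ≈ 18 cm

Δh = 18 cm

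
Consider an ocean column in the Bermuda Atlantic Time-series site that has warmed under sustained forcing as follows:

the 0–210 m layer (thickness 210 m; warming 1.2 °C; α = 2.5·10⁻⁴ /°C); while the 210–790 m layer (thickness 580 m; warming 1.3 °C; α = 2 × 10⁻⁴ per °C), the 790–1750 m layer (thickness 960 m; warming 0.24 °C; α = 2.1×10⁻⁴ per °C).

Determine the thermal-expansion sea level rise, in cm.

Δh = 26 cm

210 × 2.5×10⁻⁴ × 1.2 = 0.06300 m
1.3 × 580 × 2×10⁻⁴ = 0.15080 m
790–1750 m: 2.1×10⁻⁴ × 960 × 0.24 = 0.048384 m
Δh = 0.06300 + 0.15080 + 0.048384 = 0.262184 m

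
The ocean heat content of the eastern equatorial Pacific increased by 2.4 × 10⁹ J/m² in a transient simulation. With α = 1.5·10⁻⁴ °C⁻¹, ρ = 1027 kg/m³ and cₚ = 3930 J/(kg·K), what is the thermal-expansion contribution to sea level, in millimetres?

Δh ≈ 89.2 mm

Δh = αQ/(ρcₚ) = 1.5×10⁻⁴ × 2.4×10⁹ / (1027 × 3930) ≈ 0.089195 m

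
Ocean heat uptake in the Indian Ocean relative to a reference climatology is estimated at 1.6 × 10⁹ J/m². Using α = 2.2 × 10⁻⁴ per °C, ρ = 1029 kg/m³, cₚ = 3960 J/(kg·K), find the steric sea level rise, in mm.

Δh = αQ/(ρcₚ) = 2.2×10⁻⁴ × 1.6×10⁹ / (1029 × 3960) ≈ 0.086384 m

about 86.4 mm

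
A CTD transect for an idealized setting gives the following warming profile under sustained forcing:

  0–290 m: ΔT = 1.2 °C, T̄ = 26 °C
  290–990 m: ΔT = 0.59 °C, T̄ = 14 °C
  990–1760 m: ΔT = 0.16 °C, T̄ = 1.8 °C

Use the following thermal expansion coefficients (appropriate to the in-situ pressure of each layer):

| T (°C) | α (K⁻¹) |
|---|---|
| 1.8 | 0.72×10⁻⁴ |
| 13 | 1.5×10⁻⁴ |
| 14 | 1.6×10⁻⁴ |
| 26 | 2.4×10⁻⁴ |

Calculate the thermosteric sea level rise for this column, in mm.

Layer 1 at 26 °C → α = 2.4×10⁻⁴ K⁻¹
Layer 2 at 14 °C → α = 1.6×10⁻⁴ K⁻¹
Layer 3 at 1.8 °C → α = 0.72×10⁻⁴ K⁻¹
0–290 m: 290 × 1.2 × 2.4×10⁻⁴ = 0.08352 m
290–990 m: 1.6×10⁻⁴ × 0.59 × 700 = 0.06608 m
770 × 0.16 × 0.72×10⁻⁴ = 0.0088704 m
Δh = 0.08352 + 0.06608 + 0.0088704 = 0.1584704 m

160 mm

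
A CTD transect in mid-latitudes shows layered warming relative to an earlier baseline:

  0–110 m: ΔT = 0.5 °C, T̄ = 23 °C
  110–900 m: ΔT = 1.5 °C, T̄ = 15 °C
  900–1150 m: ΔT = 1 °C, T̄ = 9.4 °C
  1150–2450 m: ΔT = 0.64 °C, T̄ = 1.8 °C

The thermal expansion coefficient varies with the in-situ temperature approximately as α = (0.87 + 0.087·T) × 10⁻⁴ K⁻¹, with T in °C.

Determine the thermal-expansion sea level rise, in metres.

Layer 1: α = (0.87 + 0.087×23)×10⁻⁴ = 2.871×10⁻⁴ K⁻¹
Layer 2: α = (0.87 + 0.087×15)×10⁻⁴ = 2.175×10⁻⁴ K⁻¹
Layer 3: α = (0.87 + 0.087×9.4)×10⁻⁴ = 1.6878×10⁻⁴ K⁻¹
Layer 4: α = (0.87 + 0.087×1.8)×10⁻⁴ = 1.0266×10⁻⁴ K⁻¹
0–110 m: 0.5 × 110 × 2.871×10⁻⁴ = 0.0157905 m
110–900 m: 2.175×10⁻⁴ × 1.5 × 790 = 0.2577375 m
250 × 1.6878×10⁻⁴ × 1 = 0.042195 m
1150–2450 m: 1.0266×10⁻⁴ × 0.64 × 1300 = 0.08541312 m
Δh = 0.0157905 + 0.2577375 + 0.042195 + 0.08541312 = 0.40113612 m ≈ 0.401 m

Δh = 0.401 m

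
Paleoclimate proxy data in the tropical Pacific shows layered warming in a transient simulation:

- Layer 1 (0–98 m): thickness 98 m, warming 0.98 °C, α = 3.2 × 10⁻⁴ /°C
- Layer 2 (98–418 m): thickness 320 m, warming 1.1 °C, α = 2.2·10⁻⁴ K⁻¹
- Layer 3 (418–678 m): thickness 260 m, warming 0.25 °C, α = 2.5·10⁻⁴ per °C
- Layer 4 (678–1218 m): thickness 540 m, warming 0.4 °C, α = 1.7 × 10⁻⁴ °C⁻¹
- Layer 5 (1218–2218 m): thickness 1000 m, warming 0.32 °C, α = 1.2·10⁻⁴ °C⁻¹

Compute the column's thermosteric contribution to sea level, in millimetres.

Δh = 200 mm

0.98 × 3.2×10⁻⁴ × 98 = 0.0307328 m
Layer 2: 1.1 × 320 × 2.2×10⁻⁴ = 0.07744 m
418–678 m: 0.25 × 2.5×10⁻⁴ × 260 = 0.01625 m
1.7×10⁻⁴ × 0.4 × 540 = 0.03672 m
1.2×10⁻⁴ × 0.32 × 1000 = 0.03840 m
Δh = 0.0307328 + 0.07744 + 0.01625 + 0.03672 + 0.03840 = 0.1995428 m ≈ 200 mm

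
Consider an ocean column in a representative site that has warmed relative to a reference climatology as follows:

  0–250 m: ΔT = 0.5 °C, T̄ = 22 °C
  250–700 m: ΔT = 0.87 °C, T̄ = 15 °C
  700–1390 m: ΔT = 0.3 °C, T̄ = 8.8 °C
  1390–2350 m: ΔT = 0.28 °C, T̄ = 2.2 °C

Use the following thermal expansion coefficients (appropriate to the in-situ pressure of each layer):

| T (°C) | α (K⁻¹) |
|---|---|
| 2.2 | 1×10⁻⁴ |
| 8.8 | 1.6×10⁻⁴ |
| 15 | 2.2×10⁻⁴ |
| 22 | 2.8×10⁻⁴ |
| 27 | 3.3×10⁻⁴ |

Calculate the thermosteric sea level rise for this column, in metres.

Δh = 0.18 m

Layer 1 at 22 °C → α = 2.8×10⁻⁴ K⁻¹
Layer 2 at 15 °C → α = 2.2×10⁻⁴ K⁻¹
Layer 3 at 8.8 °C → α = 1.6×10⁻⁴ K⁻¹
Layer 4 at 2.2 °C → α = 1×10⁻⁴ K⁻¹
0.5 × 2.8×10⁻⁴ × 250 = 0.03500 m
450 × 2.2×10⁻⁴ × 0.87 = 0.08613 m
700–1390 m: 0.3 × 690 × 1.6×10⁻⁴ = 0.03312 m
1390–2350 m: 0.28 × 960 × 1×10⁻⁴ = 0.02688 m
Δh = 0.03500 + 0.08613 + 0.03312 + 0.02688 = 0.18113 m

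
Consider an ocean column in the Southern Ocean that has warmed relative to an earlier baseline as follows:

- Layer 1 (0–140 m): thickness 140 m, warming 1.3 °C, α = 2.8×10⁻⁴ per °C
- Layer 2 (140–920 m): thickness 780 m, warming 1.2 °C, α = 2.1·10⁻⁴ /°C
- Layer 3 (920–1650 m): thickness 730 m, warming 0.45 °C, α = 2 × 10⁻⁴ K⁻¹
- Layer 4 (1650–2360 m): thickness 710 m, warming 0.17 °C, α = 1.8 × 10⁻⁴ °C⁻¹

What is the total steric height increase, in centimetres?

Δh ≈ 33 cm

Layer 1: 2.8×10⁻⁴ × 1.3 × 140 = 0.05096 m
Layer 2: 1.2 × 780 × 2.1×10⁻⁴ = 0.19656 m
730 × 2×10⁻⁴ × 0.45 = 0.06570 m
1650–2360 m: 710 × 1.8×10⁻⁴ × 0.17 = 0.021726 m
Δh = 0.05096 + 0.19656 + 0.06570 + 0.021726 = 0.334946 m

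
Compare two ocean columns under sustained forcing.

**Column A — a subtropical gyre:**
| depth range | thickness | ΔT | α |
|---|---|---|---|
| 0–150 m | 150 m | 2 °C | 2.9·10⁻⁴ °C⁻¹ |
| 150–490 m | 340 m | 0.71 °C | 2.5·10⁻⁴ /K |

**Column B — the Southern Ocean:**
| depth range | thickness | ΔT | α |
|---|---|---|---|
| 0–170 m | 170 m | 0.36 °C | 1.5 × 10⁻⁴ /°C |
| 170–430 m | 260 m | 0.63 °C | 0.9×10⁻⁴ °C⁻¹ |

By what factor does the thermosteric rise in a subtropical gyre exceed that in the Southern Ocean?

A 150 × 2.9×10⁻⁴ × 2 = 0.08700 m
A Layer 2: 2.5×10⁻⁴ × 340 × 0.71 = 0.06035 m
A total: 0.14735 m
B 170 × 0.36 × 1.5×10⁻⁴ = 0.00918 m
B 170–430 m: 0.9×10⁻⁴ × 0.63 × 260 = 0.014742 m
B total: 0.023922 m
Ratio: 0.14735 / 0.023922 ≈ 6.160

a factor of 6.16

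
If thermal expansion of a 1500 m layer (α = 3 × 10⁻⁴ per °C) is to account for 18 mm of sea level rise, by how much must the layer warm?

ΔT = Δh/(αH) = 0.018 / (3×10⁻⁴ × 1500) = 0.04000 °C

0.0400 °C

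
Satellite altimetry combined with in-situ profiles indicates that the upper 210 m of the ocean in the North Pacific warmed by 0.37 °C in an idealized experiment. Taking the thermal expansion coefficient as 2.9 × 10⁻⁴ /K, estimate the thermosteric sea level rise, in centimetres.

2.25 cm

Δh = αΔT·H = 2.9×10⁻⁴ × 0.37 × 210 = 0.022533 m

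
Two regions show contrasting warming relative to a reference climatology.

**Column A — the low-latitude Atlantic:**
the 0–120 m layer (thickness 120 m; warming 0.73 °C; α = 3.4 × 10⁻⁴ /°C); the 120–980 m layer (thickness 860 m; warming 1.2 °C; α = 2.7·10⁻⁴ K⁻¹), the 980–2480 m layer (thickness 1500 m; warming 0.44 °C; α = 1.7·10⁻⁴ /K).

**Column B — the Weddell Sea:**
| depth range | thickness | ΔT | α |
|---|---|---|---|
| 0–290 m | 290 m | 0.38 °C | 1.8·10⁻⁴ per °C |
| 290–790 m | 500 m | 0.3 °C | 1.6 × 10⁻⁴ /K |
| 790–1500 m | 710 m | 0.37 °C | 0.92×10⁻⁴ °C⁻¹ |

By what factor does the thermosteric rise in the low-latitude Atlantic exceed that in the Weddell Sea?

a factor of 6.2

A 3.4×10⁻⁴ × 0.73 × 120 = 0.029784 m
A 860 × 1.2 × 2.7×10⁻⁴ = 0.27864 m
A Layer 3: 1.7×10⁻⁴ × 0.44 × 1500 = 0.11220 m
A total: 0.420624 m
B 1.8×10⁻⁴ × 0.38 × 290 = 0.019836 m
B Layer 2: 1.6×10⁻⁴ × 0.3 × 500 = 0.02400 m
B Layer 3: 0.92×10⁻⁴ × 0.37 × 710 = 0.0241684 m
B total: 0.0680044 m
Ratio: 0.420624 / 0.0680044 ≈ 6.185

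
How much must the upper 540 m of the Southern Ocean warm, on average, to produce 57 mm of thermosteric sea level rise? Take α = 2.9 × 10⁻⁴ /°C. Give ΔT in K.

about 0.364 K

ΔT = Δh/(αH) = 0.057 / (2.9×10⁻⁴ × 540) ≈ 0.3640 K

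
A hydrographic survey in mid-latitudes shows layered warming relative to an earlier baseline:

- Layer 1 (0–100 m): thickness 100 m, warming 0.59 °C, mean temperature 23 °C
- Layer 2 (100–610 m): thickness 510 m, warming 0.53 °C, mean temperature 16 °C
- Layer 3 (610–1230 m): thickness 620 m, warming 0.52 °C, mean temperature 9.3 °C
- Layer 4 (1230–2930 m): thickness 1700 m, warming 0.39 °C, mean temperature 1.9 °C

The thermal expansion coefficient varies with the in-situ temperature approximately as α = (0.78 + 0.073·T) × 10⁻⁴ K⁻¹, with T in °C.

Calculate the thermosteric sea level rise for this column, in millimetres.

Layer 1: α = (0.78 + 0.073×23)×10⁻⁴ = 2.459×10⁻⁴ K⁻¹
Layer 2: α = (0.78 + 0.073×16)×10⁻⁴ = 1.948×10⁻⁴ K⁻¹
Layer 3: α = (0.78 + 0.073×9.3)×10⁻⁴ = 1.4589×10⁻⁴ K⁻¹
Layer 4: α = (0.78 + 0.073×1.9)×10⁻⁴ = 0.9187×10⁻⁴ K⁻¹
Layer 1: 0.59 × 100 × 2.459×10⁻⁴ = 0.0145081 m
Layer 2: 0.53 × 510 × 1.948×10⁻⁴ = 0.05265444 m
620 × 0.52 × 1.4589×10⁻⁴ = 0.047034936 m
1700 × 0.9187×10⁻⁴ × 0.39 = 0.06090981 m
Δh = 0.0145081 + 0.05265444 + 0.047034936 + 0.06090981 = 0.175107286 m ≈ 175 mm

175 mm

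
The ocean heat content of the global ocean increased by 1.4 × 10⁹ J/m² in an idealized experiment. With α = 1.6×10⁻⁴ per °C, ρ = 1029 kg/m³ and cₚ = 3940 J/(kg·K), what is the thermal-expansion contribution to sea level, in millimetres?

Δh = αQ/(ρcₚ) = 1.6×10⁻⁴ × 1.4×10⁹ / (1029 × 3940) ≈ 0.055251 m

55.3 mm of thermosteric rise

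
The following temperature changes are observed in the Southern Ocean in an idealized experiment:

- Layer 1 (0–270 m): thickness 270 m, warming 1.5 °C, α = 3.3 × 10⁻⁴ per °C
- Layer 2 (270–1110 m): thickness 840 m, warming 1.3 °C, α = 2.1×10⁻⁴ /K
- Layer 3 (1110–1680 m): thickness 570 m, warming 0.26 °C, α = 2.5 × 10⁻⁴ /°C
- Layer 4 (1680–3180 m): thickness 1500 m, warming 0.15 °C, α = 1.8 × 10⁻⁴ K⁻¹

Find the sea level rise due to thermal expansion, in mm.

441 mm of thermosteric rise

3.3×10⁻⁴ × 270 × 1.5 = 0.13365 m
270–1110 m: 1.3 × 2.1×10⁻⁴ × 840 = 0.22932 m
1110–1680 m: 2.5×10⁻⁴ × 570 × 0.26 = 0.03705 m
1500 × 1.8×10⁻⁴ × 0.15 = 0.04050 m
Δh = 0.13365 + 0.22932 + 0.03705 + 0.04050 = 0.44052 m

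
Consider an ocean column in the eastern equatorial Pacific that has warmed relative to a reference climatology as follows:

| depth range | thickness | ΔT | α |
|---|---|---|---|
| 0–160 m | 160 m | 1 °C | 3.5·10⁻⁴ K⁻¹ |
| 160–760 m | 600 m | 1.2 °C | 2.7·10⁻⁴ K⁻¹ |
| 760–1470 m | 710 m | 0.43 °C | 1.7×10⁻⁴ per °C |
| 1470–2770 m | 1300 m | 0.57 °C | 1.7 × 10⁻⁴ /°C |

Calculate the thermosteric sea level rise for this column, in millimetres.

0–160 m: 1 × 160 × 3.5×10⁻⁴ = 0.05600 m
160–760 m: 2.7×10⁻⁴ × 600 × 1.2 = 0.19440 m
1.7×10⁻⁴ × 0.43 × 710 = 0.051901 m
Layer 4: 1300 × 1.7×10⁻⁴ × 0.57 = 0.12597 m
Δh = 0.05600 + 0.19440 + 0.051901 + 0.12597 = 0.428271 m

430 mm of thermosteric rise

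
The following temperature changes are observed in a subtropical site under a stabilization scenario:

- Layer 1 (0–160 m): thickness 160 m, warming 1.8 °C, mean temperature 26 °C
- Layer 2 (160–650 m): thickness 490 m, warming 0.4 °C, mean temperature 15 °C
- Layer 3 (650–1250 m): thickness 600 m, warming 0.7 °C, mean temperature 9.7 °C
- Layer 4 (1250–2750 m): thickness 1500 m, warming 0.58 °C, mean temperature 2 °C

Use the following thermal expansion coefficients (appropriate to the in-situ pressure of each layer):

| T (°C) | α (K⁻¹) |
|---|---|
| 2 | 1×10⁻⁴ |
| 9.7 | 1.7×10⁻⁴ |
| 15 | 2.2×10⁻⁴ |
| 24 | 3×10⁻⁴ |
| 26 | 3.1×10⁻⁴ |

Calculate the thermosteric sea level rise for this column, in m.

0.291 m

Layer 1 at 26 °C → α = 3.1×10⁻⁴ K⁻¹
Layer 2 at 15 °C → α = 2.2×10⁻⁴ K⁻¹
Layer 3 at 9.7 °C → α = 1.7×10⁻⁴ K⁻¹
Layer 4 at 2 °C → α = 1×10⁻⁴ K⁻¹
1.8 × 3.1×10⁻⁴ × 160 = 0.08928 m
Layer 2: 0.4 × 490 × 2.2×10⁻⁴ = 0.04312 m
Layer 3: 600 × 0.7 × 1.7×10⁻⁴ = 0.07140 m
1250–2750 m: 1×10⁻⁴ × 0.58 × 1500 = 0.08700 m
Δh = 0.08928 + 0.04312 + 0.07140 + 0.08700 = 0.29080 m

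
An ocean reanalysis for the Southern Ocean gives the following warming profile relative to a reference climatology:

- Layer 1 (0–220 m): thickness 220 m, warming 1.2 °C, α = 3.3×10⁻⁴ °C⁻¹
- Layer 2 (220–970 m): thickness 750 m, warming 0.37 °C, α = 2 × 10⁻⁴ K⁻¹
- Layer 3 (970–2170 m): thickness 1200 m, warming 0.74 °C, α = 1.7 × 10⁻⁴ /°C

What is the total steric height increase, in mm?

290 mm of thermosteric rise

Layer 1: 1.2 × 3.3×10⁻⁴ × 220 = 0.08712 m
2×10⁻⁴ × 750 × 0.37 = 0.05550 m
1.7×10⁻⁴ × 1200 × 0.74 = 0.15096 m
Δh = 0.08712 + 0.05550 + 0.15096 = 0.29358 m ≈ 290 mm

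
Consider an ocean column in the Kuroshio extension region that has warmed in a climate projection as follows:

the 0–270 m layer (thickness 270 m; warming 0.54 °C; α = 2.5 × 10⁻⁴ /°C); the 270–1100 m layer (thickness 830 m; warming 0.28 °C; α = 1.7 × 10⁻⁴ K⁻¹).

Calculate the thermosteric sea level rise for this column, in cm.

Δh = 7.6 cm

0–270 m: 2.5×10⁻⁴ × 270 × 0.54 = 0.03645 m
Layer 2: 830 × 1.7×10⁻⁴ × 0.28 = 0.039508 m
Δh = 0.03645 + 0.039508 = 0.075958 m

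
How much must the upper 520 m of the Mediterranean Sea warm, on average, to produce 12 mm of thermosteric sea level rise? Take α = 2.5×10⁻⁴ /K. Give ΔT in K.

about 0.0923 K

ΔT = Δh/(αH) = 0.012 / (2.5×10⁻⁴ × 520) ≈ 0.09231 K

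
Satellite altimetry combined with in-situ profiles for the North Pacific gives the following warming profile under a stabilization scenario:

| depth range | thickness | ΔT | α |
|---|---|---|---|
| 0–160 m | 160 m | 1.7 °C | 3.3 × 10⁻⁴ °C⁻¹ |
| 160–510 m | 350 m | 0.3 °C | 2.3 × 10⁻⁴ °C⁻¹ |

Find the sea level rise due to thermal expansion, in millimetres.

Layer 1: 1.7 × 3.3×10⁻⁴ × 160 = 0.08976 m
0.3 × 2.3×10⁻⁴ × 350 = 0.02415 m
Δh = 0.08976 + 0.02415 = 0.11391 m ≈ 114 mm

Δh = 114 mm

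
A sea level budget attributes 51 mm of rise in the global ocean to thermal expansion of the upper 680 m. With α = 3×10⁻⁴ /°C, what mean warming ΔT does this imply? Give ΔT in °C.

0.25 °C

ΔT = Δh/(αH) = 0.051 / (3×10⁻⁴ × 680) = 0.2500 °C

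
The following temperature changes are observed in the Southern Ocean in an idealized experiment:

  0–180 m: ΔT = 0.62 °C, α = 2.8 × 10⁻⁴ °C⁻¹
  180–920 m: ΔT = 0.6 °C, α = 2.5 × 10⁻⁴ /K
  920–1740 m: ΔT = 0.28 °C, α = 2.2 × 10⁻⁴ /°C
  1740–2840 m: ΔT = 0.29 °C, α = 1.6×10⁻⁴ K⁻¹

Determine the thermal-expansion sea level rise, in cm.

0.62 × 180 × 2.8×10⁻⁴ = 0.031248 m
Layer 2: 0.6 × 740 × 2.5×10⁻⁴ = 0.11100 m
920–1740 m: 0.28 × 820 × 2.2×10⁻⁴ = 0.050512 m
Layer 4: 1.6×10⁻⁴ × 1100 × 0.29 = 0.05104 m
Δh = 0.031248 + 0.11100 + 0.050512 + 0.05104 = 0.24380 m

Δh ≈ 24 cm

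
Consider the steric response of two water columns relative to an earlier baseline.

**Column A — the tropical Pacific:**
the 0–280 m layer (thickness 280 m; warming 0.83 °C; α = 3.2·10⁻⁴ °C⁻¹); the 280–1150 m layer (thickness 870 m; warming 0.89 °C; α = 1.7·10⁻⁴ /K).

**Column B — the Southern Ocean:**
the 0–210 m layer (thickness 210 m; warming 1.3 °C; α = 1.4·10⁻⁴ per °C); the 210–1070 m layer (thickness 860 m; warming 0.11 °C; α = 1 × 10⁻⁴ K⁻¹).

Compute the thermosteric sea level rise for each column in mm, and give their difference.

Δh_A ≈ 206 mm, Δh_B ≈ 47.7 mm; difference ≈ 158 mm

A 0–280 m: 3.2×10⁻⁴ × 0.83 × 280 = 0.074368 m
A 280–1150 m: 0.89 × 1.7×10⁻⁴ × 870 = 0.131631 m
A total: 0.205999 m
B 0–210 m: 1.3 × 1.4×10⁻⁴ × 210 = 0.03822 m
B 1×10⁻⁴ × 860 × 0.11 = 0.00946 m
B total: 0.04768 m
Difference: 0.205999 − 0.04768 = 0.158319 m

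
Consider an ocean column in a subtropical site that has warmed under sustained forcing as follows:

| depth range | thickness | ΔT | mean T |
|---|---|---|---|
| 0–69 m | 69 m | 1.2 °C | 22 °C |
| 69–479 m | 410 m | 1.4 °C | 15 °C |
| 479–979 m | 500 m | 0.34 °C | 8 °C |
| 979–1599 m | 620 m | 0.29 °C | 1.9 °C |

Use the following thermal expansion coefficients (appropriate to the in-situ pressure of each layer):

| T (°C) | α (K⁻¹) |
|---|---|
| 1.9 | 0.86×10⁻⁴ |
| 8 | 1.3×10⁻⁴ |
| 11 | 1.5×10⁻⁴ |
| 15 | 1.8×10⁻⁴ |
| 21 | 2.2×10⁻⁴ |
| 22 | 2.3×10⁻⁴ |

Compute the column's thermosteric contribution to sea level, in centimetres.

16.0 cm of thermosteric rise

Layer 1 at 22 °C → α = 2.3×10⁻⁴ K⁻¹
Layer 2 at 15 °C → α = 1.8×10⁻⁴ K⁻¹
Layer 3 at 8 °C → α = 1.3×10⁻⁴ K⁻¹
Layer 4 at 1.9 °C → α = 0.86×10⁻⁴ K⁻¹
Layer 1: 2.3×10⁻⁴ × 69 × 1.2 = 0.019044 m
69–479 m: 1.4 × 1.8×10⁻⁴ × 410 = 0.10332 m
Layer 3: 500 × 0.34 × 1.3×10⁻⁴ = 0.02210 m
Layer 4: 620 × 0.86×10⁻⁴ × 0.29 = 0.0154628 m
Δh = 0.019044 + 0.10332 + 0.02210 + 0.0154628 = 0.1599268 m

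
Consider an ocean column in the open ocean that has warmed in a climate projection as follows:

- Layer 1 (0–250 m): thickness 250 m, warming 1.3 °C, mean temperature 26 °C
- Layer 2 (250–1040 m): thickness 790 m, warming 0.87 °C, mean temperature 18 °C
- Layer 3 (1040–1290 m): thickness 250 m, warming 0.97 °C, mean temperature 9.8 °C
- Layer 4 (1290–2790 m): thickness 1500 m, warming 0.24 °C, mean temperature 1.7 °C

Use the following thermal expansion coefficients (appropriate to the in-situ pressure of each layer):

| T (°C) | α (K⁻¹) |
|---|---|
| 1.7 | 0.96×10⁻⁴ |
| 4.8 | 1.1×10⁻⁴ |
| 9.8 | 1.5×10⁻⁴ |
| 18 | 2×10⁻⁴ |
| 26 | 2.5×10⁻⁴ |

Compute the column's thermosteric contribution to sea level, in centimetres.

Layer 1 at 26 °C → α = 2.5×10⁻⁴ K⁻¹
Layer 2 at 18 °C → α = 2×10⁻⁴ K⁻¹
Layer 3 at 9.8 °C → α = 1.5×10⁻⁴ K⁻¹
Layer 4 at 1.7 °C → α = 0.96×10⁻⁴ K⁻¹
Layer 1: 2.5×10⁻⁴ × 1.3 × 250 = 0.08125 m
0.87 × 790 × 2×10⁻⁴ = 0.13746 m
1040–1290 m: 250 × 1.5×10⁻⁴ × 0.97 = 0.036375 m
1290–2790 m: 0.96×10⁻⁴ × 0.24 × 1500 = 0.03456 m
Δh = 0.08125 + 0.13746 + 0.036375 + 0.03456 = 0.289645 m

about 29.0 cm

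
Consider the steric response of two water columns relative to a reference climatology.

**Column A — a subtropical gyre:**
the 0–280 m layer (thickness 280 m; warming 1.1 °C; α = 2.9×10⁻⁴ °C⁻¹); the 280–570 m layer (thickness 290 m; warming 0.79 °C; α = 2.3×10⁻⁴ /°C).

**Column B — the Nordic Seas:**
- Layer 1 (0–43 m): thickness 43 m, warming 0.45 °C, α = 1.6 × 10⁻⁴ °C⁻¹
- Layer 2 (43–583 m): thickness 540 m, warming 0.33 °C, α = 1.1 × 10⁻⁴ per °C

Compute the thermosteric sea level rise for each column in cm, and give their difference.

A: 14.2 cm; B: 2.27 cm; difference 11.9 cm

A 1.1 × 280 × 2.9×10⁻⁴ = 0.08932 m
A 2.3×10⁻⁴ × 290 × 0.79 = 0.052693 m
A total: 0.142013 m
B 43 × 0.45 × 1.6×10⁻⁴ = 0.003096 m
B Layer 2: 540 × 1.1×10⁻⁴ × 0.33 = 0.019602 m
B total: 0.022698 m
Difference: 0.142013 − 0.022698 = 0.119315 m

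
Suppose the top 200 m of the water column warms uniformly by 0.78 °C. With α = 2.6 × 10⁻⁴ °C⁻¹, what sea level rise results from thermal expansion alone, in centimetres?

Δh = αΔT·H = 2.6×10⁻⁴ × 0.78 × 200 = 0.04056 m

about 4.1 cm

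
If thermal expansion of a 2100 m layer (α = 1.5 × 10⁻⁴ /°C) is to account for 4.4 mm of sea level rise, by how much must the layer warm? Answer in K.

ΔT = Δh/(αH) = 0.0044 / (1.5×10⁻⁴ × 2100) ≈ 0.01397 K

0.014 K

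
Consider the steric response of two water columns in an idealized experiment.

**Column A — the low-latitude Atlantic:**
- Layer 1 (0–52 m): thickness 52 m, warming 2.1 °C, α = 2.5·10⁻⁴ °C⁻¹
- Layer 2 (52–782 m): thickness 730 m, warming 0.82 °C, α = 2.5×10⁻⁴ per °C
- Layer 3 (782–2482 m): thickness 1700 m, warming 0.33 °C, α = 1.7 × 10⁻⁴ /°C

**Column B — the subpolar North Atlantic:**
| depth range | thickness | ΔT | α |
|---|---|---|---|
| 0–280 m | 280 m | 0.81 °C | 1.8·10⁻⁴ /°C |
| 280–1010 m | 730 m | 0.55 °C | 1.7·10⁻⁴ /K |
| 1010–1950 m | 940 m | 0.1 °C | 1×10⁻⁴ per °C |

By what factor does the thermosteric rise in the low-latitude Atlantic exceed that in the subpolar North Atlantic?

A Layer 1: 2.5×10⁻⁴ × 2.1 × 52 = 0.02730 m
A 2.5×10⁻⁴ × 730 × 0.82 = 0.14965 m
A Layer 3: 0.33 × 1.7×10⁻⁴ × 1700 = 0.09537 m
A total: 0.27232 m
B 0–280 m: 0.81 × 280 × 1.8×10⁻⁴ = 0.040824 m
B Layer 2: 1.7×10⁻⁴ × 730 × 0.55 = 0.068255 m
B 1010–1950 m: 1×10⁻⁴ × 0.1 × 940 = 0.00940 m
B total: 0.118479 m
Ratio: 0.27232 / 0.118479 ≈ 2.298

a factor of 2.30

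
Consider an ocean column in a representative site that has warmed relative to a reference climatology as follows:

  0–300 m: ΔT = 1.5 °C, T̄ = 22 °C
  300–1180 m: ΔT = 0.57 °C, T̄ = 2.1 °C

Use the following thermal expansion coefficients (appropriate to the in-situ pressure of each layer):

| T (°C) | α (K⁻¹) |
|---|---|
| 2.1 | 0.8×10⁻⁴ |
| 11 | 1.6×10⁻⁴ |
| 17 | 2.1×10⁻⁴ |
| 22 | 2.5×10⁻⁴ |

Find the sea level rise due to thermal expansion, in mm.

Layer 1 at 22 °C → α = 2.5×10⁻⁴ K⁻¹
Layer 2 at 2.1 °C → α = 0.8×10⁻⁴ K⁻¹
0–300 m: 2.5×10⁻⁴ × 1.5 × 300 = 0.11250 m
0.8×10⁻⁴ × 0.57 × 880 = 0.040128 m
Δh = 0.11250 + 0.040128 = 0.152628 m ≈ 153 mm

Δh ≈ 153 mm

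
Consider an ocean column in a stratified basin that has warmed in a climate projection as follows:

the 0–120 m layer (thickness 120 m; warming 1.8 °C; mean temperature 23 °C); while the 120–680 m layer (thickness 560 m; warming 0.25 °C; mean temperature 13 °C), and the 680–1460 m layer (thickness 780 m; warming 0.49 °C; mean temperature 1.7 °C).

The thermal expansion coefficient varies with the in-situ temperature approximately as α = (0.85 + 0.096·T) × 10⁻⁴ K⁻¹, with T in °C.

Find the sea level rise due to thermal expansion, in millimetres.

Layer 1: α = (0.85 + 0.096×23)×10⁻⁴ = 3.058×10⁻⁴ K⁻¹
Layer 2: α = (0.85 + 0.096×13)×10⁻⁴ = 2.098×10⁻⁴ K⁻¹
Layer 3: α = (0.85 + 0.096×1.7)×10⁻⁴ = 1.0132×10⁻⁴ K⁻¹
0–120 m: 1.8 × 3.058×10⁻⁴ × 120 = 0.0660528 m
120–680 m: 2.098×10⁻⁴ × 560 × 0.25 = 0.029372 m
1.0132×10⁻⁴ × 780 × 0.49 = 0.038724504 m
Δh = 0.0660528 + 0.029372 + 0.038724504 = 0.134149304 m

Δh = 134 mm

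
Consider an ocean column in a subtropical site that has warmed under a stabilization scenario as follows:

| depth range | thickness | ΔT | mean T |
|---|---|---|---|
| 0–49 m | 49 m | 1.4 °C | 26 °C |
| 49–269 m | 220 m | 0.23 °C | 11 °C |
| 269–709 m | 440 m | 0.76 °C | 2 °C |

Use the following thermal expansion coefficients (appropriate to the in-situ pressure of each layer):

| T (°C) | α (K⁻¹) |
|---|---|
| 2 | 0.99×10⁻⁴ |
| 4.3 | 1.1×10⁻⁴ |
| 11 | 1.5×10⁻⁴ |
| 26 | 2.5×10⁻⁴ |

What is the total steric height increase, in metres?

Layer 1 at 26 °C → α = 2.5×10⁻⁴ K⁻¹
Layer 2 at 11 °C → α = 1.5×10⁻⁴ K⁻¹
Layer 3 at 2 °C → α = 0.99×10⁻⁴ K⁻¹
0–49 m: 1.4 × 2.5×10⁻⁴ × 49 = 0.01715 m
1.5×10⁻⁴ × 220 × 0.23 = 0.00759 m
0.76 × 0.99×10⁻⁴ × 440 = 0.0331056 m
Δh = 0.01715 + 0.00759 + 0.0331056 = 0.0578456 m ≈ 0.0578 m

Δh = 0.0578 m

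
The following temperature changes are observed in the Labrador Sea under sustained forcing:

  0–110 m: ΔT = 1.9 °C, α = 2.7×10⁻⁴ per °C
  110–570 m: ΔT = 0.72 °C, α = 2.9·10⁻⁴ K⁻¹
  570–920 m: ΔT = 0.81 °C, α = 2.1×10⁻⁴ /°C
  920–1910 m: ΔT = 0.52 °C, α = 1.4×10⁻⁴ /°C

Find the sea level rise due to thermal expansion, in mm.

Δh ≈ 280 mm

Layer 1: 1.9 × 110 × 2.7×10⁻⁴ = 0.05643 m
0.72 × 2.9×10⁻⁴ × 460 = 0.096048 m
Layer 3: 350 × 2.1×10⁻⁴ × 0.81 = 0.059535 m
Layer 4: 990 × 0.52 × 1.4×10⁻⁴ = 0.072072 m
Δh = 0.05643 + 0.096048 + 0.059535 + 0.072072 = 0.284085 m ≈ 280 mm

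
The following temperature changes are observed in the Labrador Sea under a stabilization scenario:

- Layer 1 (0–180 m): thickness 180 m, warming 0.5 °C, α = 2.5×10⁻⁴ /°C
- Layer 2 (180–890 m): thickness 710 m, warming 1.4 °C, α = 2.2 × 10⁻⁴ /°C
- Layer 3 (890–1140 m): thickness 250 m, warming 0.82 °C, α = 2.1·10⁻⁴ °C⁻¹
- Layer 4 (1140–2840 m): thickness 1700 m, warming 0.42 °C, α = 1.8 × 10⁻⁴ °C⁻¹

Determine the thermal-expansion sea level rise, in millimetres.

about 413 mm

Layer 1: 0.5 × 2.5×10⁻⁴ × 180 = 0.02250 m
Layer 2: 710 × 1.4 × 2.2×10⁻⁴ = 0.21868 m
2.1×10⁻⁴ × 250 × 0.82 = 0.04305 m
1700 × 0.42 × 1.8×10⁻⁴ = 0.12852 m
Δh = 0.02250 + 0.21868 + 0.04305 + 0.12852 = 0.41275 m ≈ 413 mm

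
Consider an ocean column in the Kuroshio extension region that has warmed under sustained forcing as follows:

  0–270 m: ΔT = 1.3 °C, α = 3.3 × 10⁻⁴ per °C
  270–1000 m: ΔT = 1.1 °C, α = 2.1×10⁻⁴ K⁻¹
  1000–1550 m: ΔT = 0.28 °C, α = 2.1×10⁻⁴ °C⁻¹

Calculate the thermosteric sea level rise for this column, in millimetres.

0–270 m: 1.3 × 3.3×10⁻⁴ × 270 = 0.11583 m
Layer 2: 730 × 2.1×10⁻⁴ × 1.1 = 0.16863 m
Layer 3: 2.1×10⁻⁴ × 0.28 × 550 = 0.03234 m
Δh = 0.11583 + 0.16863 + 0.03234 = 0.31680 m ≈ 320 mm

320 mm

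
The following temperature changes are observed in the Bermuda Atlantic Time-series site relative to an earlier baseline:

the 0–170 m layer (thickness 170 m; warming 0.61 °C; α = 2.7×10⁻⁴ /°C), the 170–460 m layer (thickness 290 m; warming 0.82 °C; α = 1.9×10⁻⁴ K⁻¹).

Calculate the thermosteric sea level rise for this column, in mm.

Layer 1: 0.61 × 2.7×10⁻⁴ × 170 = 0.027999 m
Layer 2: 1.9×10⁻⁴ × 0.82 × 290 = 0.045182 m
Δh = 0.027999 + 0.045182 = 0.073181 m ≈ 73 mm

73 mm of thermosteric rise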